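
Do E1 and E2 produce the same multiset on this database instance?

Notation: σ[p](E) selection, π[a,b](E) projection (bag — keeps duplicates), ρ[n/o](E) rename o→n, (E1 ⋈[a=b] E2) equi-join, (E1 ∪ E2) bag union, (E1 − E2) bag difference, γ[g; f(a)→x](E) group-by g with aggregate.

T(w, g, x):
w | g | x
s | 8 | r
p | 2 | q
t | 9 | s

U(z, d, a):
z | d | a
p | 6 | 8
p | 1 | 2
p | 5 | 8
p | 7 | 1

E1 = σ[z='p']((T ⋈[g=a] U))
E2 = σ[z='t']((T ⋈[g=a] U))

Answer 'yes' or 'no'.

E1 stepwise |·|:
  T → 3
  U → 4
  (T ⋈[g=a] U) → 3
  σ[z='p']((T ⋈[g=a] U)) → 3
E2 stepwise |·|:
  T → 3
  U → 4
  (T ⋈[g=a] U) → 3
  σ[z='t']((T ⋈[g=a] U)) → 0

E1 result:
w | g | x | z | d | a
p | 2 | q | p | 1 | 2
s | 8 | r | p | 5 | 8
s | 8 | r | p | 6 | 8
E2 result:
w | g | x | z | d | a
(0 rows)
Witness: ('p', 2, 'q', 'p', 1, 2) appears 1× in E1 but 0× in E2.

no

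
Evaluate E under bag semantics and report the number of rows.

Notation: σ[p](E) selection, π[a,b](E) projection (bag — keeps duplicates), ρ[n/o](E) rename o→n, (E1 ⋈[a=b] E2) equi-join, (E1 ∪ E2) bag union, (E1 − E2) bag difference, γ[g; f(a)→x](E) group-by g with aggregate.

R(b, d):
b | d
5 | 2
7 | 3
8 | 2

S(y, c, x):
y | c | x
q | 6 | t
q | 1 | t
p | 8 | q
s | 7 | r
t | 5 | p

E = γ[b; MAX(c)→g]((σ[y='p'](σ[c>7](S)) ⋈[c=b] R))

Row counts bottom-up:
  S → 5
  σ[c>7](S) → 1
  σ[y='p'](σ[c>7](S)) → 1
  R → 3
  (σ[y='p'](σ[c>7](S)) ⋈[c=b] R) → 1
  γ[b; MAX(c)→g]((σ[y='p'](σ[c>7](S)) ⋈[c=b] R)) → 1

|E| = 1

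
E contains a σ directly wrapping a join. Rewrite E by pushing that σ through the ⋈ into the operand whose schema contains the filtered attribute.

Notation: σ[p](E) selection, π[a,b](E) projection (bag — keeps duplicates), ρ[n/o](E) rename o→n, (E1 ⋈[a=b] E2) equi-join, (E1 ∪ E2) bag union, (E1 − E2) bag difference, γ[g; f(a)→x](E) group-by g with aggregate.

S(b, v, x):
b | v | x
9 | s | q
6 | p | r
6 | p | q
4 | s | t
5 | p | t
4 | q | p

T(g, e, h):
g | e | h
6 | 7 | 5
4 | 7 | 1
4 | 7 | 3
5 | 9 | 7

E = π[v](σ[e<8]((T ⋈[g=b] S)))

σ filters on e, owned by the left side.
E' = π[v]((σ[e<8](T) ⋈[g=b] S))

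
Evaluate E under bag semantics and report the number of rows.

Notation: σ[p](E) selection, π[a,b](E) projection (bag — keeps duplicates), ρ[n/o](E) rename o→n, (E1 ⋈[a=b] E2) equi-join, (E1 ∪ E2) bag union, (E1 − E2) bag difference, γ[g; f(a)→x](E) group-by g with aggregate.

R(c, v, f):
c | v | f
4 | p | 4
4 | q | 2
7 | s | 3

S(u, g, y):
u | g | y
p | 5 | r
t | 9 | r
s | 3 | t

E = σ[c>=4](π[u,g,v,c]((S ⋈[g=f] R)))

Row counts bottom-up:
  S → 3
  R → 3
  (S ⋈[g=f] R) → 1
  π[u,g,v,c]((S ⋈[g=f] R)) → 1
  σ[c>=4](π[u,g,v,c]((S ⋈[g=f] R))) → 1

|E| = 1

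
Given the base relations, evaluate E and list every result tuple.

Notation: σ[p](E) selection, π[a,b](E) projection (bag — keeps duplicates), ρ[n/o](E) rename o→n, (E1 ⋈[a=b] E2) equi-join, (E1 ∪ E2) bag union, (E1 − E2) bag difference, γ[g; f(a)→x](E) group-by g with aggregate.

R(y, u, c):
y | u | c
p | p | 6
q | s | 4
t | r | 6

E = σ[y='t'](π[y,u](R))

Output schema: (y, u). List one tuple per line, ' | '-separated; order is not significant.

Per-node cardinality:
  R → 3
  π[y,u](R) → 3
  σ[y='t'](π[y,u](R)) → 1

== RESULT ==
y | u
t | r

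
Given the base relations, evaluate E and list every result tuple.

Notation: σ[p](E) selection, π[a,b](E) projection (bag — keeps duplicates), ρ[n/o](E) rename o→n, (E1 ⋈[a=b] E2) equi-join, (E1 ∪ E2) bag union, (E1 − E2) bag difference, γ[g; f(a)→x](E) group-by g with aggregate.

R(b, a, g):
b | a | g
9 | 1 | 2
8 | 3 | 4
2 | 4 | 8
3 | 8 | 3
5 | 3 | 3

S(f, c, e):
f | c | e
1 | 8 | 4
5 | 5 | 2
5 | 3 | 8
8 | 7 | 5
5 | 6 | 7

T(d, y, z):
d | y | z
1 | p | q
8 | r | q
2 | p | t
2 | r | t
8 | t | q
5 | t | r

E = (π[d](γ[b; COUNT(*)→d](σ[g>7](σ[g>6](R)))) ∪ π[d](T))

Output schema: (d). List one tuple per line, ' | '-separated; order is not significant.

Stepwise |·|:
  R → 5
  σ[g>6](R) → 1
  σ[g>7](σ[g>6](R)) → 1
  γ[b; COUNT(*)→d](σ[g>7](σ[g>6](R))) → 1
  π[d](γ[b; COUNT(*)→d](σ[g>7](σ[g>6](R)))) → 1
  T → 6
  π[d](T) → 6
  (π[d](γ[b; COUNT(*)→d](σ[g>7](σ[g>6](R)))) ∪ π[d](T)) → 7

== RESULT ==
d
1
1
2
2
5
8
8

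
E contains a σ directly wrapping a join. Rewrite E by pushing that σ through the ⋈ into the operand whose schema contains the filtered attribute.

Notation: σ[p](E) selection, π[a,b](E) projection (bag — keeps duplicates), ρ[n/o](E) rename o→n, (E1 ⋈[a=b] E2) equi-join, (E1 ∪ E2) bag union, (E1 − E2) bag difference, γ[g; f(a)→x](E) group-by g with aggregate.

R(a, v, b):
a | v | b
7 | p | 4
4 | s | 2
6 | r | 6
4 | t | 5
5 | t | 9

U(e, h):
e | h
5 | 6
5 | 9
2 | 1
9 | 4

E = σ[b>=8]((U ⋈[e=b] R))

σ filters on b, owned by the right side.
E' = (U ⋈[e=b] σ[b>=8](R))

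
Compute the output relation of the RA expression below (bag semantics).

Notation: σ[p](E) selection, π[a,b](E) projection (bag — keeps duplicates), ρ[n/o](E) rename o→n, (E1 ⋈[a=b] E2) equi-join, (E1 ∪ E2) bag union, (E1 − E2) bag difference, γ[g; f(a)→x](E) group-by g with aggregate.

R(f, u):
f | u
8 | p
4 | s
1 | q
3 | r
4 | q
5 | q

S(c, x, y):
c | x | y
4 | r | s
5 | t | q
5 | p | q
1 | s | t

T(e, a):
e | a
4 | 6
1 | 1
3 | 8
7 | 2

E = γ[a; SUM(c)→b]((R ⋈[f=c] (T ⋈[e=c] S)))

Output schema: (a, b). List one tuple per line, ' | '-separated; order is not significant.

Row counts bottom-up:
  R → 6
  T → 4
  S → 4
  (T ⋈[e=c] S) → 2
  (R ⋈[f=c] (T ⋈[e=c] S)) → 3
  γ[a; SUM(c)→b]((R ⋈[f=c] (T ⋈[e=c] S))) → 2

== RESULT ==
a | b
1 | 1
6 | 8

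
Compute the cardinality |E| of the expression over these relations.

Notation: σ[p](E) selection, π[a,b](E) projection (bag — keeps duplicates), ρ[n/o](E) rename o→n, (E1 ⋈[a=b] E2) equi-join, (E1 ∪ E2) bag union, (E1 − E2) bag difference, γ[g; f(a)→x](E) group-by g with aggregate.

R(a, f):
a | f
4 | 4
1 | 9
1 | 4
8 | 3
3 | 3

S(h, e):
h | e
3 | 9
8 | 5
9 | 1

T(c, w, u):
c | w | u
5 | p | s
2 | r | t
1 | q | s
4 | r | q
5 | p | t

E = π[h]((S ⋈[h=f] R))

Subexpression sizes:
  S → 3
  R → 5
  (S ⋈[h=f] R) → 3
  π[h]((S ⋈[h=f] R)) → 3

|E| = 3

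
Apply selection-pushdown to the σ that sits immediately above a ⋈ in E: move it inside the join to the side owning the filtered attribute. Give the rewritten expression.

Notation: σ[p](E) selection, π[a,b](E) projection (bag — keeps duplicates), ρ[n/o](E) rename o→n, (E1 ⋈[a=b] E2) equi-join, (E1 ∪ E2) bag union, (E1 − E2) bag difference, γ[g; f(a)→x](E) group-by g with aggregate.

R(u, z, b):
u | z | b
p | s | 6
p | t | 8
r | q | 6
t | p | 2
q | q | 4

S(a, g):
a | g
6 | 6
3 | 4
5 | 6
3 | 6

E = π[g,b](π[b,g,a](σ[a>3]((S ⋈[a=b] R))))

σ filters on a, owned by the left side.
E' = π[g,b](π[b,g,a]((σ[a>3](S) ⋈[a=b] R)))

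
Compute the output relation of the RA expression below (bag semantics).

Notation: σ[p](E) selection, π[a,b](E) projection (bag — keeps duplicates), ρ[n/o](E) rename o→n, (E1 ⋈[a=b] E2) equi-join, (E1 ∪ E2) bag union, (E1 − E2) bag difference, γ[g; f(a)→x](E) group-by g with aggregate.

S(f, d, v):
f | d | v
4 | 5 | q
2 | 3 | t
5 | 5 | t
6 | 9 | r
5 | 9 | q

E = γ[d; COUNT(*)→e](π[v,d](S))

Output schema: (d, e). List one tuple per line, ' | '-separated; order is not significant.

Per-node cardinality:
  S → 5
  π[v,d](S) → 5
  γ[d; COUNT(*)→e](π[v,d](S)) → 3

== RESULT ==
d | e
3 | 1
5 | 2
9 | 2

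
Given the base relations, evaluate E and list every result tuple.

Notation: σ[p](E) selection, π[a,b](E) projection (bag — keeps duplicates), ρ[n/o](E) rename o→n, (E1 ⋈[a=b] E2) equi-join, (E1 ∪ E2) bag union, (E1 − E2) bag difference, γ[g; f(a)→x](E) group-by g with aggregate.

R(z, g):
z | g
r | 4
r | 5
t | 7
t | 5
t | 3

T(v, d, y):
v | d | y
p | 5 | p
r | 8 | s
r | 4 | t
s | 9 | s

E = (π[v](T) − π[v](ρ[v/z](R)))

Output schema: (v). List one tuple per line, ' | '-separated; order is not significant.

Row counts bottom-up:
  T → 4
  π[v](T) → 4
  R → 5
  ρ[v/z](R) → 5
  π[v](ρ[v/z](R)) → 5
  (π[v](T) − π[v](ρ[v/z](R))) → 2

== RESULT ==
v
p
s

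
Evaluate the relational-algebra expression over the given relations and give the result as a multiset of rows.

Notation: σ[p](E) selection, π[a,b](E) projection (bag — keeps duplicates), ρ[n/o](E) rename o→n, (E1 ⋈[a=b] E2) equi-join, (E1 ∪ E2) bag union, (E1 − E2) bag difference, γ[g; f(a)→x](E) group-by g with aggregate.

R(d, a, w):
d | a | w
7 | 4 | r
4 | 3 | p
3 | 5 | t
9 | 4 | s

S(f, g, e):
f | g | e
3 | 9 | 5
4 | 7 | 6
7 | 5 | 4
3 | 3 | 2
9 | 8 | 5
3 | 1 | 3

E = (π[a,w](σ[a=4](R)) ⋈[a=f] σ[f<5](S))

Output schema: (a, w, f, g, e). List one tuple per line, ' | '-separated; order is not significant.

Subexpression sizes:
  R → 4
  σ[a=4](R) → 2
  π[a,w](σ[a=4](R)) → 2
  S → 6
  σ[f<5](S) → 4
  (π[a,w](σ[a=4](R)) ⋈[a=f] σ[f<5](S)) → 2

== RESULT ==
a | w | f | g | e
4 | r | 4 | 7 | 6
4 | s | 4 | 7 | 6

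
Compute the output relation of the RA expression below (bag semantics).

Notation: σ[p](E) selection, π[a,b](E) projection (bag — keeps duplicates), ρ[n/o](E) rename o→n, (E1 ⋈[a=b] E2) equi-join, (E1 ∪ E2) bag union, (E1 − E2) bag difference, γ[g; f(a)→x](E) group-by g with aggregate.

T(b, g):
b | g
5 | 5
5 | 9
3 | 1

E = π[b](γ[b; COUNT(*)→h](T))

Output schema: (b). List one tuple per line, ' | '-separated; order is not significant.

Subexpression sizes:
  T → 3
  γ[b; COUNT(*)→h](T) → 2
  π[b](γ[b; COUNT(*)→h](T)) → 2

== RESULT ==
b
3
5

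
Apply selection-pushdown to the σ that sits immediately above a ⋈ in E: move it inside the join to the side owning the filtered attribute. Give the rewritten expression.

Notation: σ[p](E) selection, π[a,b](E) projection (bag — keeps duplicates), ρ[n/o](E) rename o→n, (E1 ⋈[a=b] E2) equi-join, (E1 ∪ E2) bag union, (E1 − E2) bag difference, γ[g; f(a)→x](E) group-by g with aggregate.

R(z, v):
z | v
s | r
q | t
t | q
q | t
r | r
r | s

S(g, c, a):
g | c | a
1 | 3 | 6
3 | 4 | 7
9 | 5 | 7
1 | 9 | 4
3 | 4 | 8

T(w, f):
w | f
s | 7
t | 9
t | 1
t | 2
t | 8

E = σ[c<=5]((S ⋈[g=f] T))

σ filters on c, owned by the left side.
E' = (σ[c<=5](S) ⋈[g=f] T)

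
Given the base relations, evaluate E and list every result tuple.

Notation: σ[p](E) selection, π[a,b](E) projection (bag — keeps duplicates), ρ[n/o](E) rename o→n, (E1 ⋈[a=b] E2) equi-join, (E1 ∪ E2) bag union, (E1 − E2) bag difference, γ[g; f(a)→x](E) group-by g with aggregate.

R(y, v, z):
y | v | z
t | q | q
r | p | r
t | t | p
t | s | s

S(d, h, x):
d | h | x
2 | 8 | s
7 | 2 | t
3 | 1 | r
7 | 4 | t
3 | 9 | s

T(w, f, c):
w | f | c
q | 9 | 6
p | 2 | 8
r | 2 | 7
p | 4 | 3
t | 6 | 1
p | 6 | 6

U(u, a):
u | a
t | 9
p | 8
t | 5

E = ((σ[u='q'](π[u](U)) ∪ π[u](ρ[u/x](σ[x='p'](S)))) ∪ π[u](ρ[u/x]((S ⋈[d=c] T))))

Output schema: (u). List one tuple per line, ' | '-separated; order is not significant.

Stepwise |·|:
  U → 3
  π[u](U) → 3
  σ[u='q'](π[u](U)) → 0
  S → 5
  σ[x='p'](S) → 0
  ρ[u/x](σ[x='p'](S)) → 0
  π[u](ρ[u/x](σ[x='p'](S))) → 0
  (σ[u='q'](π[u](U)) ∪ π[u](ρ[u/x](σ[x='p'](S)))) → 0
  S → 5
  T → 6
  (S ⋈[d=c] T) → 4
  ρ[u/x]((S ⋈[d=c] T)) → 4
  π[u](ρ[u/x]((S ⋈[d=c] T))) → 4
  ((σ[u='q'](π[u](U)) ∪ π[u](ρ[u/x](σ[x='p'](S)))) ∪ π[u](ρ[u/x]((S ⋈[d=c] T)))) → 4

== RESULT ==
u
r
s
t
t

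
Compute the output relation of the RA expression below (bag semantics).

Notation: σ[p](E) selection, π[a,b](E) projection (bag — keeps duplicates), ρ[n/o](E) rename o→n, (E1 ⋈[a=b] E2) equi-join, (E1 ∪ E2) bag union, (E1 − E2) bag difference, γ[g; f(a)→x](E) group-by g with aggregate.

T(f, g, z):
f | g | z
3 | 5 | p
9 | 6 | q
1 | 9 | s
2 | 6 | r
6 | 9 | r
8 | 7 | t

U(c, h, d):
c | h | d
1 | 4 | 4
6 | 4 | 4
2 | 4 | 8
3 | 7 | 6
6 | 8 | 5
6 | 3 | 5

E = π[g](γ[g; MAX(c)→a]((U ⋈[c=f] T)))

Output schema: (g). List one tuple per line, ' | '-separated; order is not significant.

Subexpression sizes:
  U → 6
  T → 6
  (U ⋈[c=f] T) → 6
  γ[g; MAX(c)→a]((U ⋈[c=f] T)) → 3
  π[g](γ[g; MAX(c)→a]((U ⋈[c=f] T))) → 3

== RESULT ==
g
5
6
9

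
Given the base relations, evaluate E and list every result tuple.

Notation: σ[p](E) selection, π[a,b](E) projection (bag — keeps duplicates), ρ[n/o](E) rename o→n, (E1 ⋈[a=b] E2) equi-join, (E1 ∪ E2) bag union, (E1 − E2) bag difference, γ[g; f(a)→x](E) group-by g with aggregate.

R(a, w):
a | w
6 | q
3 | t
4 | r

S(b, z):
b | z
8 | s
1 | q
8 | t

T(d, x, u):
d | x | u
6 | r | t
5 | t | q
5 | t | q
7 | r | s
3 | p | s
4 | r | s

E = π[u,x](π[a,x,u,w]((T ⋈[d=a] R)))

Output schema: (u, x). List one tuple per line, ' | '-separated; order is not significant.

Per-node cardinality:
  T → 6
  R → 3
  (T ⋈[d=a] R) → 3
  π[a,x,u,w]((T ⋈[d=a] R)) → 3
  π[u,x](π[a,x,u,w]((T ⋈[d=a] R))) → 3

== RESULT ==
u | x
s | p
s | r
t | r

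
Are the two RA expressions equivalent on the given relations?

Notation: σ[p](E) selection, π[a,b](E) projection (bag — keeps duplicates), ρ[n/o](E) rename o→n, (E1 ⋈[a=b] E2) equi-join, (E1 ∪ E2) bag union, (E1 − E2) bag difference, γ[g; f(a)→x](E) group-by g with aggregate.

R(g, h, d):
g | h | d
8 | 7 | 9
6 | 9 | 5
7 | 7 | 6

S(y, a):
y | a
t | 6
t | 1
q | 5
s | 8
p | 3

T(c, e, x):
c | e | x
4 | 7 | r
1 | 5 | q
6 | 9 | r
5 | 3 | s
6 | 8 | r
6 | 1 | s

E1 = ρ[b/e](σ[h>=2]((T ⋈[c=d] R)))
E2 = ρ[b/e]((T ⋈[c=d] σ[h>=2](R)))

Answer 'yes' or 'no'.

E1 subexpression sizes:
  T → 6
  R → 3
  (T ⋈[c=d] R) → 4
  σ[h>=2]((T ⋈[c=d] R)) → 4
  ρ[b/e](σ[h>=2]((T ⋈[c=d] R))) → 4
E2 subexpression sizes:
  T → 6
  R → 3
  σ[h>=2](R) → 3
  (T ⋈[c=d] σ[h>=2](R)) → 4
  ρ[b/e]((T ⋈[c=d] σ[h>=2](R))) → 4

E1 and E2 produce the same multiset:
c | b | x | g | h | d
5 | 3 | s | 6 | 9 | 5
6 | 1 | s | 7 | 7 | 6
6 | 8 | r | 7 | 7 | 6
6 | 9 | r | 7 | 7 | 6

yes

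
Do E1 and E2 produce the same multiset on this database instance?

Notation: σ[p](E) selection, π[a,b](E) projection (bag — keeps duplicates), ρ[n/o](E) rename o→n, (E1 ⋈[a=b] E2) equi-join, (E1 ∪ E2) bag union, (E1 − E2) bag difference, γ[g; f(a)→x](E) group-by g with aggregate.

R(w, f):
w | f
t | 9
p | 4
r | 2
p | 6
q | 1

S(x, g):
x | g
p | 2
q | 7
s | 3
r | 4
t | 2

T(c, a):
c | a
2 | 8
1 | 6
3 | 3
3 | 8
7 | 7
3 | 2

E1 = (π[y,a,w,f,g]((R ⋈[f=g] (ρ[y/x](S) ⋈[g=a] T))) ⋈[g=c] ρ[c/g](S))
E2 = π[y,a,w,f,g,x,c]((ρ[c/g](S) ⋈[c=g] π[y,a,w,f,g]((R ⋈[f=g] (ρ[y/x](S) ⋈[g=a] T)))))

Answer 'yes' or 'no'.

E1 subexpression sizes:
  R → 5
  S → 5
  ρ[y/x](S) → 5
  T → 6
  (ρ[y/x](S) ⋈[g=a] T) → 4
  (R ⋈[f=g] (ρ[y/x](S) ⋈[g=a] T)) → 2
  π[y,a,w,f,g]((R ⋈[f=g] (ρ[y/x](S) ⋈[g=a] T))) → 2
  S → 5
  ρ[c/g](S) → 5
  (π[y,a,w,f,g]((R ⋈[f=g] (ρ[y/x](S) ⋈[g=a] T))) ⋈[g=c] ρ[c/g](S)) → 4
E2 subexpression sizes:
  S → 5
  ρ[c/g](S) → 5
  R → 5
  S → 5
  ρ[y/x](S) → 5
  T → 6
  (ρ[y/x](S) ⋈[g=a] T) → 4
  (R ⋈[f=g] (ρ[y/x](S) ⋈[g=a] T)) → 2
  π[y,a,w,f,g]((R ⋈[f=g] (ρ[y/x](S) ⋈[g=a] T))) → 2
  (ρ[c/g](S) ⋈[c=g] π[y,a,w,f,g]((R ⋈[f=g] (ρ[y/x](S) ⋈[g=a] T)))) → 4
  π[y,a,w,f,g,x,c]((ρ[c/g](S) ⋈[c=g] π[y,a,w,f,g]((R ⋈[f=g] (ρ[y/x](S) ⋈[g=a] T))))) → 4

E1 and E2 produce the same multiset:
y | a | w | f | g | x | c
p | 2 | r | 2 | 2 | p | 2
p | 2 | r | 2 | 2 | t | 2
t | 2 | r | 2 | 2 | p | 2
t | 2 | r | 2 | 2 | t | 2

yes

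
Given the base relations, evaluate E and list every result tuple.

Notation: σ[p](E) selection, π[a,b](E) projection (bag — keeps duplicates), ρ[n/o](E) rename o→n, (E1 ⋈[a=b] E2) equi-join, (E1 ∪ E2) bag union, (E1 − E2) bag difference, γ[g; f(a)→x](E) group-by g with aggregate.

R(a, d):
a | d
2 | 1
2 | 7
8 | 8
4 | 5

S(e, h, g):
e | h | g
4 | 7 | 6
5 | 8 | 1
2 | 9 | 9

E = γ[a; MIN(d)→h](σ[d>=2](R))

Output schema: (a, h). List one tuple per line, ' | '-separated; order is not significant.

Stepwise |·|:
  R → 4
  σ[d>=2](R) → 3
  γ[a; MIN(d)→h](σ[d>=2](R)) → 3

== RESULT ==
a | h
2 | 7
4 | 5
8 | 8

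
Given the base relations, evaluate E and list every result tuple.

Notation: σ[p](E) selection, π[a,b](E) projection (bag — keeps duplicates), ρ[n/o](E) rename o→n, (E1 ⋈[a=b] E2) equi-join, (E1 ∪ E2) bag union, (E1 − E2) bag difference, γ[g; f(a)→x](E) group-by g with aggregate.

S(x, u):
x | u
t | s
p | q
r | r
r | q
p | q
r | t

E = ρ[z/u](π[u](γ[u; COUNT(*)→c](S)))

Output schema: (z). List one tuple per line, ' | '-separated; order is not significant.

Stepwise |·|:
  S → 6
  γ[u; COUNT(*)→c](S) → 4
  π[u](γ[u; COUNT(*)→c](S)) → 4
  ρ[z/u](π[u](γ[u; COUNT(*)→c](S))) → 4

== RESULT ==
z
q
r
s
t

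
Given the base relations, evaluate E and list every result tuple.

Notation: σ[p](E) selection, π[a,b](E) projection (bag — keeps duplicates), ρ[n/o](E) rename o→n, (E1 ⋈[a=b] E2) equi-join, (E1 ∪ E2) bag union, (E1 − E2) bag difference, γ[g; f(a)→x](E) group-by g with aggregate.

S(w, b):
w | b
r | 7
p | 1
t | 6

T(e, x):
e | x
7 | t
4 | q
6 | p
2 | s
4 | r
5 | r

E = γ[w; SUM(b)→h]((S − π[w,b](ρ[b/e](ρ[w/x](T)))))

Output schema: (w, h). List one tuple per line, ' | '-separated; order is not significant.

Per-node cardinality:
  S → 3
  T → 6
  ρ[w/x](T) → 6
  ρ[b/e](ρ[w/x](T)) → 6
  π[w,b](ρ[b/e](ρ[w/x](T))) → 6
  (S − π[w,b](ρ[b/e](ρ[w/x](T)))) → 3
  γ[w; SUM(b)→h]((S − π[w,b](ρ[b/e](ρ[w/x](T))))) → 3

== RESULT ==
w | h
p | 1
r | 7
t | 6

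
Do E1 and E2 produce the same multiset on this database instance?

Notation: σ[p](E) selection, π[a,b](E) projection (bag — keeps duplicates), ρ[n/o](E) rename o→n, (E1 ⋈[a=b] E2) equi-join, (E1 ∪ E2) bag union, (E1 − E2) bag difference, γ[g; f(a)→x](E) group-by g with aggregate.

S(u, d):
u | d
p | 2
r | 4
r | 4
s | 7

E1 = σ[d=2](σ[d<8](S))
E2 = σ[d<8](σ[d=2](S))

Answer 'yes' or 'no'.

E1 subexpression sizes:
  S → 4
  σ[d<8](S) → 4
  σ[d=2](σ[d<8](S)) → 1
E2 subexpression sizes:
  S → 4
  σ[d=2](S) → 1
  σ[d<8](σ[d=2](S)) → 1

E1 and E2 produce the same multiset:
u | d
p | 2

yes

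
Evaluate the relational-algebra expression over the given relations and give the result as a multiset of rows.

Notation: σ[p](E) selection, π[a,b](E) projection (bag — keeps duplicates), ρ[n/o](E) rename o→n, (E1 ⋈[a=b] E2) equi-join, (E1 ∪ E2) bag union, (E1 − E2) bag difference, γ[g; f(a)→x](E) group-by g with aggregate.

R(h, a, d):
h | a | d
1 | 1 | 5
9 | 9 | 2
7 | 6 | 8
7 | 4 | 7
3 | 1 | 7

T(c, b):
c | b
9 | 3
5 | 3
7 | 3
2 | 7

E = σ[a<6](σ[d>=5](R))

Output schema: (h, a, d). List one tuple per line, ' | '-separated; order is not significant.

Row counts bottom-up:
  R → 5
  σ[d>=5](R) → 4
  σ[a<6](σ[d>=5](R)) → 3

== RESULT ==
h | a | d
1 | 1 | 5
3 | 1 | 7
7 | 4 | 7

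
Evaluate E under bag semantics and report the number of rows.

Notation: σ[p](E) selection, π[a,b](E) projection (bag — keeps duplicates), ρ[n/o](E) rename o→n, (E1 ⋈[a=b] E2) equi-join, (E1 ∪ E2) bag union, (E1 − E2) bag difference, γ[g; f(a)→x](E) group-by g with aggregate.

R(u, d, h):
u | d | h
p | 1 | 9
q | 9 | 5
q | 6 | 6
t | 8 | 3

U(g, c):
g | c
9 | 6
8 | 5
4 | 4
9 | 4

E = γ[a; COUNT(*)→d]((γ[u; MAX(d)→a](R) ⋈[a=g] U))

Row counts bottom-up:
  R → 4
  γ[u; MAX(d)→a](R) → 3
  U → 4
  (γ[u; MAX(d)→a](R) ⋈[a=g] U) → 3
  γ[a; COUNT(*)→d]((γ[u; MAX(d)→a](R) ⋈[a=g] U)) → 2

|E| = 2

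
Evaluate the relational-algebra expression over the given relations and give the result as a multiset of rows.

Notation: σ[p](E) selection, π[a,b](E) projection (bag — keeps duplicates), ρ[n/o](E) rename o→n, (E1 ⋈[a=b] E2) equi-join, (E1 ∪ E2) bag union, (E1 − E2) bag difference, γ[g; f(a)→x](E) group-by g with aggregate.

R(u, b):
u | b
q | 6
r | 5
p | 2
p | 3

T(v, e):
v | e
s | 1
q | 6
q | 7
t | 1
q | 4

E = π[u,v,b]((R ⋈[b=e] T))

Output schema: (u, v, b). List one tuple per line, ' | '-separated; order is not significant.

Row counts bottom-up:
  R → 4
  T → 5
  (R ⋈[b=e] T) → 1
  π[u,v,b]((R ⋈[b=e] T)) → 1

== RESULT ==
u | v | b
q | q | 6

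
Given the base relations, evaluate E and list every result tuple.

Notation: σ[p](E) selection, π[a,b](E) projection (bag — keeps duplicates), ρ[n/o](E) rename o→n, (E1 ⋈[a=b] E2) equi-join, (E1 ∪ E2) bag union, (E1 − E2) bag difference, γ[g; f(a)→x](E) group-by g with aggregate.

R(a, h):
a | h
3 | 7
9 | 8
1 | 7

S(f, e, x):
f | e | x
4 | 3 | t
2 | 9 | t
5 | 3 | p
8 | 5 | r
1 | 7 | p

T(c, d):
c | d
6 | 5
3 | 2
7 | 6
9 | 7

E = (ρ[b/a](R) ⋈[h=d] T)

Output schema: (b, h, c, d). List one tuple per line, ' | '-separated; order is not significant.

Subexpression sizes:
  R → 3
  ρ[b/a](R) → 3
  T → 4
  (ρ[b/a](R) ⋈[h=d] T) → 2

== RESULT ==
b | h | c | d
1 | 7 | 9 | 7
3 | 7 | 9 | 7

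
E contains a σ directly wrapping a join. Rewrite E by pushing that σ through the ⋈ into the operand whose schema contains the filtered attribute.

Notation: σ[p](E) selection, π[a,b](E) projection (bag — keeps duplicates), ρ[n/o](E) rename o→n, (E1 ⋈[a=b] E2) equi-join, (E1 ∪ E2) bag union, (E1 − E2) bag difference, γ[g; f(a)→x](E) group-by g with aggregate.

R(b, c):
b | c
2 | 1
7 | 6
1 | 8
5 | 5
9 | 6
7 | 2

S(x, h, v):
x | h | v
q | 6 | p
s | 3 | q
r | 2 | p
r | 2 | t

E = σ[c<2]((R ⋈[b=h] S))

σ filters on c, owned by the left side.
E' = (σ[c<2](R) ⋈[b=h] S)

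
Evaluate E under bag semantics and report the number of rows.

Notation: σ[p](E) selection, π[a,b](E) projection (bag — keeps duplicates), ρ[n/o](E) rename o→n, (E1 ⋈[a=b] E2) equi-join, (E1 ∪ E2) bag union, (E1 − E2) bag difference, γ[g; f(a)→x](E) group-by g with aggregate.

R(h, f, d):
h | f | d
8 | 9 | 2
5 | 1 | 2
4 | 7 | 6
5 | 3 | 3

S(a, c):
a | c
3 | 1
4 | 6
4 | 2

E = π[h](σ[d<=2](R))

Per-node cardinality:
  R → 4
  σ[d<=2](R) → 2
  π[h](σ[d<=2](R)) → 2

|E| = 2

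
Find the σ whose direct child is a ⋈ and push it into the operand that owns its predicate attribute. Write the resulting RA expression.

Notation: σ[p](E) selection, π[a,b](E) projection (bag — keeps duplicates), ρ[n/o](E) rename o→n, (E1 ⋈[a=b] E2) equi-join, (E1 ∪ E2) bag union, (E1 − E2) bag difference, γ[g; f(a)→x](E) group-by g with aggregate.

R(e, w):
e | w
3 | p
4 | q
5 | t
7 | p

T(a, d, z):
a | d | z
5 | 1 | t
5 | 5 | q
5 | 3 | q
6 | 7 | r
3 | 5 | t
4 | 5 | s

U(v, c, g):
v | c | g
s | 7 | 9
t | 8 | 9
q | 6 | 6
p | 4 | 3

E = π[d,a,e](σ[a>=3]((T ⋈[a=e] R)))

σ filters on a, owned by the left side.
E' = π[d,a,e]((σ[a>=3](T) ⋈[a=e] R))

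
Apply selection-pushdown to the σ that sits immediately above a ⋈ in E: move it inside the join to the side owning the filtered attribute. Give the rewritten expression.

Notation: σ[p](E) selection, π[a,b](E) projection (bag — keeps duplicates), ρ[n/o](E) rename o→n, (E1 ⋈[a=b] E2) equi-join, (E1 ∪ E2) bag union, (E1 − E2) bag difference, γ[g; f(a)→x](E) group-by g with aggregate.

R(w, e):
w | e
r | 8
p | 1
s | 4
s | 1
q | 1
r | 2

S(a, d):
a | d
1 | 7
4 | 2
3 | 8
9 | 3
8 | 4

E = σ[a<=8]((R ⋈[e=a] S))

σ filters on a, owned by the right side.
E' = (R ⋈[e=a] σ[a<=8](S))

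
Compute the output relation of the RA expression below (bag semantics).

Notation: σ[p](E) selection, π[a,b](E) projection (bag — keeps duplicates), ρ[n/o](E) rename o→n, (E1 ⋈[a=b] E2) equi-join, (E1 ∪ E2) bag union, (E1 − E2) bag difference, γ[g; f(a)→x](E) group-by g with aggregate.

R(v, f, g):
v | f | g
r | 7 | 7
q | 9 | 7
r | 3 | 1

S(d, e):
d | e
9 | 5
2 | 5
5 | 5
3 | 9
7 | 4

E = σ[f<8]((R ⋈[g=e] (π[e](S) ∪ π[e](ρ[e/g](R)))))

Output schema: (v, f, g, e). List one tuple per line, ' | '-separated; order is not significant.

Stepwise |·|:
  R → 3
  S → 5
  π[e](S) → 5
  R → 3
  ρ[e/g](R) → 3
  π[e](ρ[e/g](R)) → 3
  (π[e](S) ∪ π[e](ρ[e/g](R))) → 8
  (R ⋈[g=e] (π[e](S) ∪ π[e](ρ[e/g](R)))) → 5
  σ[f<8]((R ⋈[g=e] (π[e](S) ∪ π[e](ρ[e/g](R))))) → 3

== RESULT ==
v | f | g | e
r | 3 | 1 | 1
r | 7 | 7 | 7
r | 7 | 7 | 7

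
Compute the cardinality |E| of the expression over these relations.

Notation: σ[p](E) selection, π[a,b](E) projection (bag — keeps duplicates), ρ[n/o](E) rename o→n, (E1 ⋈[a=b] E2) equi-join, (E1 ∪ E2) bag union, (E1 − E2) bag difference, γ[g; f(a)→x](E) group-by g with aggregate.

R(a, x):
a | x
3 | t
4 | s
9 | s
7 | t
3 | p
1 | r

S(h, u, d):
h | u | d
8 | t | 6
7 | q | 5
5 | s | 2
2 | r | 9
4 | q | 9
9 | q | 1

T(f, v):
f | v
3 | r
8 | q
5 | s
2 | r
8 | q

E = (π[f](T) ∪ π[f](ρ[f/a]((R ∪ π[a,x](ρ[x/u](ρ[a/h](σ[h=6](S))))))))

Stepwise |·|:
  T → 5
  π[f](T) → 5
  R → 6
  S → 6
  σ[h=6](S) → 0
  ρ[a/h](σ[h=6](S)) → 0
  ρ[x/u](ρ[a/h](σ[h=6](S))) → 0
  π[a,x](ρ[x/u](ρ[a/h](σ[h=6](S)))) → 0
  (R ∪ π[a,x](ρ[x/u](ρ[a/h](σ[h=6](S))))) → 6
  ρ[f/a]((R ∪ π[a,x](ρ[x/u](ρ[a/h](σ[h=6](S)))))) → 6
  π[f](ρ[f/a]((R ∪ π[a,x](ρ[x/u](ρ[a/h](σ[h=6](S))))))) → 6
  (π[f](T) ∪ π[f](ρ[f/a]((R ∪ π[a,x](ρ[x/u](ρ[a/h](σ[h=6](S)))))))) → 11

|E| = 11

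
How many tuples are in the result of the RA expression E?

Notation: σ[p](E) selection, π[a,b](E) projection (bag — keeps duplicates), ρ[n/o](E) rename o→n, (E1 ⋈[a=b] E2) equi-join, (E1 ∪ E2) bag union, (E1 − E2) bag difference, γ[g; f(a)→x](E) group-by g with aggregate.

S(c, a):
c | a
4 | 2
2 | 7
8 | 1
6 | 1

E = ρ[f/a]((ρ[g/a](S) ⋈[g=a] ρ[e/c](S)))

Row counts bottom-up:
  S → 4
  ρ[g/a](S) → 4
  S → 4
  ρ[e/c](S) → 4
  (ρ[g/a](S) ⋈[g=a] ρ[e/c](S)) → 6
  ρ[f/a]((ρ[g/a](S) ⋈[g=a] ρ[e/c](S))) → 6

|E| = 6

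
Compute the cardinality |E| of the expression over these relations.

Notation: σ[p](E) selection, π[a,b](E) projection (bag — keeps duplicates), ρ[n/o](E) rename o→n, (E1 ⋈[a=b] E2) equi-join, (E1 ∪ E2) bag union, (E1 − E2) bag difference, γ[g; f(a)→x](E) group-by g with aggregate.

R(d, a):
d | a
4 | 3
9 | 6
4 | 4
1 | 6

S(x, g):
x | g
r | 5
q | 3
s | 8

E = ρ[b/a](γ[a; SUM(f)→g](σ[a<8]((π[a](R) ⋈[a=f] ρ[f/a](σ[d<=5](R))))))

Subexpression sizes:
  R → 4
  π[a](R) → 4
  R → 4
  σ[d<=5](R) → 3
  ρ[f/a](σ[d<=5](R)) → 3
  (π[a](R) ⋈[a=f] ρ[f/a](σ[d<=5](R))) → 4
  σ[a<8]((π[a](R) ⋈[a=f] ρ[f/a](σ[d<=5](R)))) → 4
  γ[a; SUM(f)→g](σ[a<8]((π[a](R) ⋈[a=f] ρ[f/a](σ[d<=5](R))))) → 3
  ρ[b/a](γ[a; SUM(f)→g](σ[a<8]((π[a](R) ⋈[a=f] ρ[f/a](σ[d<=5](R)))))) → 3

|E| = 3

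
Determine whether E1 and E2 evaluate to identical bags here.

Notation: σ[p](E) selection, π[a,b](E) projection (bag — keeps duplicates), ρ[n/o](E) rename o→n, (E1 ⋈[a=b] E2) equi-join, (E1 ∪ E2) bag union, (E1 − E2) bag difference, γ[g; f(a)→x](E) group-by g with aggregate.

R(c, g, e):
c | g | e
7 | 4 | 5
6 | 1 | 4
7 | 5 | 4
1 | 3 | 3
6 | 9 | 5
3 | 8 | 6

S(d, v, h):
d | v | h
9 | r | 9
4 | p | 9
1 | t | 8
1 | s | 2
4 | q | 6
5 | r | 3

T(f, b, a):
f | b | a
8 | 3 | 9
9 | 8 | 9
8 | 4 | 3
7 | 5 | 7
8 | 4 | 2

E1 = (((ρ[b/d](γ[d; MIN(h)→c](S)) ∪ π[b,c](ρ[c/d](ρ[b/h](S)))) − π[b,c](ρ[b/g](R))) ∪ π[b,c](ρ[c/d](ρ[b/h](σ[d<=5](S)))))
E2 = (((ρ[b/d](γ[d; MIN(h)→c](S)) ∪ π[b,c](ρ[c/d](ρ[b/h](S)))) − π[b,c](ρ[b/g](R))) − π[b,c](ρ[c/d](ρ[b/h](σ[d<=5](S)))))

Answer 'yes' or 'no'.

E1 subexpression sizes:
  S → 6
  γ[d; MIN(h)→c](S) → 4
  ρ[b/d](γ[d; MIN(h)→c](S)) → 4
  S → 6
  ρ[b/h](S) → 6
  ρ[c/d](ρ[b/h](S)) → 6
  π[b,c](ρ[c/d](ρ[b/h](S))) → 6
  (ρ[b/d](γ[d; MIN(h)→c](S)) ∪ π[b,c](ρ[c/d](ρ[b/h](S)))) → 10
  R → 6
  ρ[b/g](R) → 6
  π[b,c](ρ[b/g](R)) → 6
  ((ρ[b/d](γ[d; MIN(h)→c](S)) ∪ π[b,c](ρ[c/d](ρ[b/h](S)))) − π[b,c](ρ[b/g](R))) → 10
  S → 6
  σ[d<=5](S) → 5
  ρ[b/h](σ[d<=5](S)) → 5
  ρ[c/d](ρ[b/h](σ[d<=5](S))) → 5
  π[b,c](ρ[c/d](ρ[b/h](σ[d<=5](S)))) → 5
  (((ρ[b/d](γ[d; MIN(h)→c](S)) ∪ π[b,c](ρ[c/d](ρ[b/h](S)))) − π[b,c](ρ[b/g](R))) ∪ π[b,c](ρ[c/d](ρ[b/h](σ[d<=5](S))))) → 15
E2 subexpression sizes:
  S → 6
  γ[d; MIN(h)→c](S) → 4
  ρ[b/d](γ[d; MIN(h)→c](S)) → 4
  S → 6
  ρ[b/h](S) → 6
  ρ[c/d](ρ[b/h](S)) → 6
  π[b,c](ρ[c/d](ρ[b/h](S))) → 6
  (ρ[b/d](γ[d; MIN(h)→c](S)) ∪ π[b,c](ρ[c/d](ρ[b/h](S)))) → 10
  R → 6
  ρ[b/g](R) → 6
  π[b,c](ρ[b/g](R)) → 6
  ((ρ[b/d](γ[d; MIN(h)→c](S)) ∪ π[b,c](ρ[c/d](ρ[b/h](S)))) − π[b,c](ρ[b/g](R))) → 10
  S → 6
  σ[d<=5](S) → 5
  ρ[b/h](σ[d<=5](S)) → 5
  ρ[c/d](ρ[b/h](σ[d<=5](S))) → 5
  π[b,c](ρ[c/d](ρ[b/h](σ[d<=5](S)))) → 5
  (((ρ[b/d](γ[d; MIN(h)→c](S)) ∪ π[b,c](ρ[c/d](ρ[b/h](S)))) − π[b,c](ρ[b/g](R))) − π[b,c](ρ[c/d](ρ[b/h](σ[d<=5](S))))) → 5

E1 result:
b | c
1 | 2
2 | 1
2 | 1
3 | 5
3 | 5
4 | 6
5 | 3
6 | 4
6 | 4
8 | 1
8 | 1
9 | 4
9 | 4
9 | 9
9 | 9
E2 result:
b | c
1 | 2
4 | 6
5 | 3
9 | 9
9 | 9
Witness: (2, 1) appears 2× in E1 but 0× in E2.

no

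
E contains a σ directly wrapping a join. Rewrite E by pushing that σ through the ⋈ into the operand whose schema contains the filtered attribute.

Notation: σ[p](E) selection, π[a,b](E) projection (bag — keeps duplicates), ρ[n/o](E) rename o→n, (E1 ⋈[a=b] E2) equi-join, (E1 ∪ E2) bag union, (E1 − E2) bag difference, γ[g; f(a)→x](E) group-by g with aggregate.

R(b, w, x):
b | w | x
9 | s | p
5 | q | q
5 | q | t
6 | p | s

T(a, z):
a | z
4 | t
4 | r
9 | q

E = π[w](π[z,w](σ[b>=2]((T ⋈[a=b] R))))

σ filters on b, owned by the right side.
E' = π[w](π[z,w]((T ⋈[a=b] σ[b>=2](R))))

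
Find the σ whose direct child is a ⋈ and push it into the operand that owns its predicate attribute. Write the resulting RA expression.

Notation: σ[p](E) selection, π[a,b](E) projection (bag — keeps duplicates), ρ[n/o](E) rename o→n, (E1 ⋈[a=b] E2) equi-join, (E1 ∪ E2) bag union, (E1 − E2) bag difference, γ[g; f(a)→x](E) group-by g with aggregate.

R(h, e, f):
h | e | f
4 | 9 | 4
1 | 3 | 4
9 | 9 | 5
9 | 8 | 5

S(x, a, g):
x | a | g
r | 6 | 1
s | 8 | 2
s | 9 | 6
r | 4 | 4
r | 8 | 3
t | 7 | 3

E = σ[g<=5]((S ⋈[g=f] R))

σ filters on g, owned by the left side.
E' = (σ[g<=5](S) ⋈[g=f] R)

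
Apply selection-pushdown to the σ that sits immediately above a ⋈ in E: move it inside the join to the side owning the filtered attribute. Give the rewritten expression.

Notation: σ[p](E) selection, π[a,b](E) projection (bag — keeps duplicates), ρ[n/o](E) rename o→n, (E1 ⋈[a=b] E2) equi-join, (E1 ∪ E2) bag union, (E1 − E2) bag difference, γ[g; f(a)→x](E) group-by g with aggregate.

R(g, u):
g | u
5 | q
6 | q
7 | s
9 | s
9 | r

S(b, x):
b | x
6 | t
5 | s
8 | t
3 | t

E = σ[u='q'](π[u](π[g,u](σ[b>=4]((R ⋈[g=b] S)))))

σ filters on b, owned by the right side.
E' = σ[u='q'](π[u](π[g,u]((R ⋈[g=b] σ[b>=4](S)))))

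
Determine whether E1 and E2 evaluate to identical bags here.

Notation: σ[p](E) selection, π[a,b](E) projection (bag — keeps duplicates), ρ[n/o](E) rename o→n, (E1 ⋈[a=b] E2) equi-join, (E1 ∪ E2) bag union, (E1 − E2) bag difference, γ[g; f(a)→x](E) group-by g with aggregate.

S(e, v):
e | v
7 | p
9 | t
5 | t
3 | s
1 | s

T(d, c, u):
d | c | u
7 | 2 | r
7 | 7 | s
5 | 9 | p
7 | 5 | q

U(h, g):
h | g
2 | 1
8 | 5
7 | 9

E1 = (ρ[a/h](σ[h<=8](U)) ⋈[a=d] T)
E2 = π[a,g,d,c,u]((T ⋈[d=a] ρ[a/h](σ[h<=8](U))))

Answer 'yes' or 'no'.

E1 row counts bottom-up:
  U → 3
  σ[h<=8](U) → 3
  ρ[a/h](σ[h<=8](U)) → 3
  T → 4
  (ρ[a/h](σ[h<=8](U)) ⋈[a=d] T) → 3
E2 row counts bottom-up:
  T → 4
  U → 3
  σ[h<=8](U) → 3
  ρ[a/h](σ[h<=8](U)) → 3
  (T ⋈[d=a] ρ[a/h](σ[h<=8](U))) → 3
  π[a,g,d,c,u]((T ⋈[d=a] ρ[a/h](σ[h<=8](U)))) → 3

E1 and E2 produce the same multiset:
a | g | d | c | u
7 | 9 | 7 | 2 | r
7 | 9 | 7 | 5 | q
7 | 9 | 7 | 7 | s

yes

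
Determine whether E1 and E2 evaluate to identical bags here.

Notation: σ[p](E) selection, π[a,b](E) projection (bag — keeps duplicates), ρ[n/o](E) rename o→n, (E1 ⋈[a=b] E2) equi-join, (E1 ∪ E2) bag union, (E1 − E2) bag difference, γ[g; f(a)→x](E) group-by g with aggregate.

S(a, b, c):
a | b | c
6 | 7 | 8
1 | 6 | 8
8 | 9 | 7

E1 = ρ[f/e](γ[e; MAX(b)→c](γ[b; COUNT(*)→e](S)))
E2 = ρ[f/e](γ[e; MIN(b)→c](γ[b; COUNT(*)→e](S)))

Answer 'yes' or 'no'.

E1 per-node cardinality:
  S → 3
  γ[b; COUNT(*)→e](S) → 3
  γ[e; MAX(b)→c](γ[b; COUNT(*)→e](S)) → 1
  ρ[f/e](γ[e; MAX(b)→c](γ[b; COUNT(*)→e](S))) → 1
E2 per-node cardinality:
  S → 3
  γ[b; COUNT(*)→e](S) → 3
  γ[e; MIN(b)→c](γ[b; COUNT(*)→e](S)) → 1
  ρ[f/e](γ[e; MIN(b)→c](γ[b; COUNT(*)→e](S))) → 1

E1 result:
f | c
1 | 9
E2 result:
f | c
1 | 6
Witness: (1, 6) appears 0× in E1 but 1× in E2.

no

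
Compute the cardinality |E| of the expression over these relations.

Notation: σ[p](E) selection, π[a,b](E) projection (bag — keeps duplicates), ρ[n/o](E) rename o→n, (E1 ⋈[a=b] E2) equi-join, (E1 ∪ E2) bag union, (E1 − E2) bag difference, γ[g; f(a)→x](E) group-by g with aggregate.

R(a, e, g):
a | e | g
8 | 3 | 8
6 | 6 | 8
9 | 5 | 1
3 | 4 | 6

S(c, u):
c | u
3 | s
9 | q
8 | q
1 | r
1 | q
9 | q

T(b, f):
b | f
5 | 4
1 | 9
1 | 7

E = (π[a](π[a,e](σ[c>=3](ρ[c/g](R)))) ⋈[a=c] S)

Stepwise |·|:
  R → 4
  ρ[c/g](R) → 4
  σ[c>=3](ρ[c/g](R)) → 3
  π[a,e](σ[c>=3](ρ[c/g](R))) → 3
  π[a](π[a,e](σ[c>=3](ρ[c/g](R)))) → 3
  S → 6
  (π[a](π[a,e](σ[c>=3](ρ[c/g](R)))) ⋈[a=c] S) → 2

|E| = 2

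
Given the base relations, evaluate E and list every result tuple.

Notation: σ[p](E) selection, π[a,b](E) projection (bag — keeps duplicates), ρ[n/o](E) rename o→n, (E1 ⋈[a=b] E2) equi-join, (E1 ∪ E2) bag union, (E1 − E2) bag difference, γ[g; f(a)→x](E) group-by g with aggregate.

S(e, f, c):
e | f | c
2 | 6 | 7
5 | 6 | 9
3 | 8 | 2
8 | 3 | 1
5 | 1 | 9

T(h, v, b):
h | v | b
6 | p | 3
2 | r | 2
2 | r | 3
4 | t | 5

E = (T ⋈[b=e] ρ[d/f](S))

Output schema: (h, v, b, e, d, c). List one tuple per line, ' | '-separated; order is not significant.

Row counts bottom-up:
  T → 4
  S → 5
  ρ[d/f](S) → 5
  (T ⋈[b=e] ρ[d/f](S)) → 5

== RESULT ==
h | v | b | e | d | c
2 | r | 2 | 2 | 6 | 7
2 | r | 3 | 3 | 8 | 2
4 | t | 5 | 5 | 1 | 9
4 | t | 5 | 5 | 6 | 9
6 | p | 3 | 3 | 8 | 2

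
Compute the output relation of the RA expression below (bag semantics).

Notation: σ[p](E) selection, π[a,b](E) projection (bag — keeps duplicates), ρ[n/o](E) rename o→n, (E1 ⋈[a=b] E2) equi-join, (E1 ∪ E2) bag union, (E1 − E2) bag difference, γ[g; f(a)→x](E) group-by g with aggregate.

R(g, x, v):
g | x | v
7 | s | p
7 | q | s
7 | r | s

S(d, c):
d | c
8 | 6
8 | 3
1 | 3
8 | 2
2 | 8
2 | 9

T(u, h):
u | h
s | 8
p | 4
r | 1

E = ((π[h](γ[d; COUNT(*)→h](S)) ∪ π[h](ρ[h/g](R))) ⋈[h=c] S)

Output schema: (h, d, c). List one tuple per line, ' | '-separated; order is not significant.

Stepwise |·|:
  S → 6
  γ[d; COUNT(*)→h](S) → 3
  π[h](γ[d; COUNT(*)→h](S)) → 3
  R → 3
  ρ[h/g](R) → 3
  π[h](ρ[h/g](R)) → 3
  (π[h](γ[d; COUNT(*)→h](S)) ∪ π[h](ρ[h/g](R))) → 6
  S → 6
  ((π[h](γ[d; COUNT(*)→h](S)) ∪ π[h](ρ[h/g](R))) ⋈[h=c] S) → 3

== RESULT ==
h | d | c
2 | 8 | 2
3 | 1 | 3
3 | 8 | 3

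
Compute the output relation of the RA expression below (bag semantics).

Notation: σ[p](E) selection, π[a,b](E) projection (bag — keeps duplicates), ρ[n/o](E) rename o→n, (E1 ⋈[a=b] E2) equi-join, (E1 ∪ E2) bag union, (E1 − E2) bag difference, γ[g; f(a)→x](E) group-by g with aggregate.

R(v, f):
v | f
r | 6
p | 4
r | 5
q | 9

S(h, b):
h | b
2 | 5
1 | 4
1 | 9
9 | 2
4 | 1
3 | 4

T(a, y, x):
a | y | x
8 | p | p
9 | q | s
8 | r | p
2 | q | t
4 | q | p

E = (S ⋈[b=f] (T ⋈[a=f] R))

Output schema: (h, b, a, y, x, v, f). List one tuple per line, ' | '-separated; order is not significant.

Subexpression sizes:
  S → 6
  T → 5
  R → 4
  (T ⋈[a=f] R) → 2
  (S ⋈[b=f] (T ⋈[a=f] R)) → 3

== RESULT ==
h | b | a | y | x | v | f
1 | 4 | 4 | q | p | p | 4
1 | 9 | 9 | q | s | q | 9
3 | 4 | 4 | q | p | p | 4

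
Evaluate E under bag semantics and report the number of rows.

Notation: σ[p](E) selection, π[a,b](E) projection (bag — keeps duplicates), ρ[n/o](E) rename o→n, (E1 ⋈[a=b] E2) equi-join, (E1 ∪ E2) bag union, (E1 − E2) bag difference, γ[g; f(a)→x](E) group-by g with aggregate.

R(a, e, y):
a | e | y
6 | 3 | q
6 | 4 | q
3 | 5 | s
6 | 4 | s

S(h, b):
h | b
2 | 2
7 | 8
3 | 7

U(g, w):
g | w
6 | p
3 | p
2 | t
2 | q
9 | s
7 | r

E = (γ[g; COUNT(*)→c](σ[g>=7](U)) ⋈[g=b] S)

Row counts bottom-up:
  U → 6
  σ[g>=7](U) → 2
  γ[g; COUNT(*)→c](σ[g>=7](U)) → 2
  S → 3
  (γ[g; COUNT(*)→c](σ[g>=7](U)) ⋈[g=b] S) → 1

|E| = 1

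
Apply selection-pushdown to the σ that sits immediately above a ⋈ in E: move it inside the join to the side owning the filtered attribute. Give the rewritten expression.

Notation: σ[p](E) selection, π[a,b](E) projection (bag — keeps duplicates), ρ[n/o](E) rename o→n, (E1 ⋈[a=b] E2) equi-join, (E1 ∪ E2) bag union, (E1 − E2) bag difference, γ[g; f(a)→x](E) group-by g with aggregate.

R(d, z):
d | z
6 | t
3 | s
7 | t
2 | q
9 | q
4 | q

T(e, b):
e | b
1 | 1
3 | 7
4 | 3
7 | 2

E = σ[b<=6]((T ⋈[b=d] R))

σ filters on b, owned by the left side.
E' = (σ[b<=6](T) ⋈[b=d] R)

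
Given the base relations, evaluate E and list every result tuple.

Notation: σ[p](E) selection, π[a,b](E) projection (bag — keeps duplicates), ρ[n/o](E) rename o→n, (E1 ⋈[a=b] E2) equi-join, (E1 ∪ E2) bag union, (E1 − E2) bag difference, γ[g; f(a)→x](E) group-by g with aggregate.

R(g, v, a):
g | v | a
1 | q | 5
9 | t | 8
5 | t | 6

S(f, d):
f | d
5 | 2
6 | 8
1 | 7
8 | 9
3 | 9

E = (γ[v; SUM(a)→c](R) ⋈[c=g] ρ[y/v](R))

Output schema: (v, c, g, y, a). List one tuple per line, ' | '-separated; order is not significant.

Per-node cardinality:
  R → 3
  γ[v; SUM(a)→c](R) → 2
  R → 3
  ρ[y/v](R) → 3
  (γ[v; SUM(a)→c](R) ⋈[c=g] ρ[y/v](R)) → 1

== RESULT ==
v | c | g | y | a
q | 5 | 5 | t | 6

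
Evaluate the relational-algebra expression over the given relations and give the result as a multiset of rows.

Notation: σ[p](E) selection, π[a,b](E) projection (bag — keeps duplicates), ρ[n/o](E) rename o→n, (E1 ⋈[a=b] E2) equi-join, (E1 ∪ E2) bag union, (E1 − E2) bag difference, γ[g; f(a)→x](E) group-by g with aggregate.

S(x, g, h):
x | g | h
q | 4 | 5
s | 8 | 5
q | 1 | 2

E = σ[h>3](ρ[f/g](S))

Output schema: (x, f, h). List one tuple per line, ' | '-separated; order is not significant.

Row counts bottom-up:
  S → 3
  ρ[f/g](S) → 3
  σ[h>3](ρ[f/g](S)) → 2

== RESULT ==
x | f | h
q | 4 | 5
s | 8 | 5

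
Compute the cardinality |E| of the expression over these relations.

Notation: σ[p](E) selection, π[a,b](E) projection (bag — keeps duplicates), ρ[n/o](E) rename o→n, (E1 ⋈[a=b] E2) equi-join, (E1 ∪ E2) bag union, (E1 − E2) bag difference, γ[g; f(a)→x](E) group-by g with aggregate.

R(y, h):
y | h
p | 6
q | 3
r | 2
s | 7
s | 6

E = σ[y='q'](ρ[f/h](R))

Row counts bottom-up:
  R → 5
  ρ[f/h](R) → 5
  σ[y='q'](ρ[f/h](R)) → 1

|E| = 1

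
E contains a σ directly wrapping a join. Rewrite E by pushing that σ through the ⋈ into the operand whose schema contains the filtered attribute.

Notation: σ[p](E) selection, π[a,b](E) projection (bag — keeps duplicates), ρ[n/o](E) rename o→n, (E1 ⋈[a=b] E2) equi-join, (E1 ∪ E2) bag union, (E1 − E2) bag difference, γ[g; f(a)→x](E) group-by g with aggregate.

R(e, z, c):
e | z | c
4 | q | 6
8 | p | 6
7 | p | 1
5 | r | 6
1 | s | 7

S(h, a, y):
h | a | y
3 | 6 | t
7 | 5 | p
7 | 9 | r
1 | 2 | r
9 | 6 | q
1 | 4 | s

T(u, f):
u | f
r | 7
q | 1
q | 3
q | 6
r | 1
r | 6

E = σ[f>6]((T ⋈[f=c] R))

σ filters on f, owned by the left side.
E' = (σ[f>6](T) ⋈[f=c] R)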